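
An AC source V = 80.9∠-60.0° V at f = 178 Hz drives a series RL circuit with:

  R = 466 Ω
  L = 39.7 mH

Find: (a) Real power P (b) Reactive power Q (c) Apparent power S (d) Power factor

Step 1 — Angular frequency: ω = 2π·f = 2π·178 = 1118 rad/s.
Step 2 — Component impedances:
  R: Z = R = 466 Ω
  L: Z = jωL = j·1118·0.0397 = 0 + j44.4 Ω
Step 3 — Series combination: Z_total = R + L = 466 + j44.4 Ω = 468.1∠5.4° Ω.
Step 4 — Source phasor: V = 80.9∠-60.0° V = 40.45 - j70.06 V.
Step 5 — Current: I = V / Z = 0.07183 - j0.1572 A = 0.1728∠-65.4° A.
Step 6 — Complex power: S = V·I* = 13.92 + j1.326 VA.
Step 7 — Real power: P = Re(S) = 13.92 W.
Step 8 — Reactive power: Q = Im(S) = 1.326 VAR.
Step 9 — Apparent power: |S| = 13.98 VA.
Step 10 — Power factor: PF = P/|S| = 0.9955 (lagging).

(a) P = 13.92 W  (b) Q = 1.326 VAR  (c) S = 13.98 VA  (d) PF = 0.9955 (lagging)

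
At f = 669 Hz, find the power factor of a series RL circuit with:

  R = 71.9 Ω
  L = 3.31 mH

Step 1 — Angular frequency: ω = 2π·f = 2π·669 = 4203 rad/s.
Step 2 — Component impedances:
  R: Z = R = 71.9 Ω
  L: Z = jωL = j·4203·0.00331 = 0 + j13.91 Ω
Step 3 — Series combination: Z_total = R + L = 71.9 + j13.91 Ω = 73.23∠11.0° Ω.
Step 4 — Power factor: PF = cos(φ) = Re(Z)/|Z| = 71.9/73.23 = 0.9818.
Step 5 — Type: Im(Z) = 13.91 ⇒ lagging (phase φ = 11.0°).

PF = 0.9818 (lagging, φ = 11.0°)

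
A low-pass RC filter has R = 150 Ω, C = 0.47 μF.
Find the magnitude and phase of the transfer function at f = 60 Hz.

Step 1 — Angular frequency: ω = 2π·60 = 377 rad/s.
Step 2 — Transfer function: H(jω) = 1/(1 + jωRC).
Step 3 — Denominator: 1 + jωRC = 1 + j·377·150·4.7e-07 = 1 + j0.02658.
Step 4 — H = 0.9993 - j0.02656.
Step 5 — Magnitude: |H| = 0.9996 (-0.0 dB); phase: φ = -1.5°.

|H| = 0.9996 (-0.0 dB), φ = -1.5°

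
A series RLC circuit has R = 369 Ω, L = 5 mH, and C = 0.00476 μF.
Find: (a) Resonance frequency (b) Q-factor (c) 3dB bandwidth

Step 1 — Resonance condition Im(Z)=0 gives ω₀ = 1/√(LC).
Step 2 — ω₀ = 1/√(0.005·4.76e-09) = 2.05e+05 rad/s.
Step 3 — f₀ = ω₀/(2π) = 3.262e+04 Hz.
Step 4 — Series Q: Q = ω₀L/R = 2.05e+05·0.005/369 = 2.778.
Step 5 — 3dB bandwidth: Δω = ω₀/Q = 7.38e+04 rad/s; BW = Δω/(2π) = 1.175e+04 Hz.

(a) f₀ = 3.262e+04 Hz  (b) Q = 2.778  (c) BW = 1.175e+04 Hz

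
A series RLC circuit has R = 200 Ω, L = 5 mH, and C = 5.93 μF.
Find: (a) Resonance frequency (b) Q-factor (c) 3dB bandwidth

Step 1 — Resonance condition Im(Z)=0 gives ω₀ = 1/√(LC).
Step 2 — ω₀ = 1/√(0.005·5.93e-06) = 5807 rad/s.
Step 3 — f₀ = ω₀/(2π) = 924.3 Hz.
Step 4 — Series Q: Q = ω₀L/R = 5807·0.005/200 = 0.1452.
Step 5 — 3dB bandwidth: Δω = ω₀/Q = 4e+04 rad/s; BW = Δω/(2π) = 6366 Hz.

(a) f₀ = 924.3 Hz  (b) Q = 0.1452  (c) BW = 6366 Hz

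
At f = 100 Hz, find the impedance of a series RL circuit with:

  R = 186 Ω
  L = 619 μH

Step 1 — Angular frequency: ω = 2π·f = 2π·100 = 628.3 rad/s.
Step 2 — Component impedances:
  R: Z = R = 186 Ω
  L: Z = jωL = j·628.3·0.000619 = 0 + j0.3889 Ω
Step 3 — Series combination: Z_total = R + L = 186 + j0.3889 Ω = 186∠0.1° Ω.

Z = 186 + j0.3889 Ω = 186∠0.1° Ω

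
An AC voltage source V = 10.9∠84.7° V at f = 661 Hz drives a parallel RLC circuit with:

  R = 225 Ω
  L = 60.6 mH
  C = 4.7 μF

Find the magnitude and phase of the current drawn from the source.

Step 1 — Angular frequency: ω = 2π·f = 2π·661 = 4153 rad/s.
Step 2 — Component impedances:
  R: Z = R = 225 Ω
  L: Z = jωL = j·4153·0.0606 = 0 + j251.7 Ω
  C: Z = 1/(jωC) = -j/(ω·C) = 0 - j51.23 Ω
Step 3 — Parallel combination: 1/Z_total = 1/R + 1/L + 1/C; Z_total = 17 - j59.46 Ω = 61.84∠-74.0° Ω.
Step 4 — Source phasor: V = 10.9∠84.7° V = 1.007 + j10.85 V.
Step 5 — Ohm's law: I = V / Z_total = (1.007 + j10.85) / (17 - j59.46) = -0.1643 + j0.06389 A.
Step 6 — Convert to polar: |I| = 0.1762 A, ∠I = 158.7°.

I = 0.1762∠158.7° A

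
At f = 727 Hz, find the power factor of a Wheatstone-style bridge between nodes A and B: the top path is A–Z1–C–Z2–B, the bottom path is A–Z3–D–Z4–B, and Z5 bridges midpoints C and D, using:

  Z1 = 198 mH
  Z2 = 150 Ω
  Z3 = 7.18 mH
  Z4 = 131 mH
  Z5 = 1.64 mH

Step 1 — Angular frequency: ω = 2π·f = 2π·727 = 4568 rad/s.
Step 2 — Component impedances:
  Z1: Z = jωL = j·4568·0.198 = 0 + j904.4 Ω
  Z2: Z = R = 150 Ω
  Z3: Z = jωL = j·4568·0.00718 = 0 + j32.8 Ω
  Z4: Z = jωL = j·4568·0.131 = 0 + j598.4 Ω
  Z5: Z = jωL = j·4568·0.00164 = 0 + j7.491 Ω
Step 3 — Bridge requires nodal analysis (the Z5 bridge couples midpoints C and D, so the two paths cannot be reduced to a simple series/parallel combination). Setting node B to ground and injecting 1 A at node A, the 3-node admittance system at A, C, D solves to V_A = Z_AB = 138 + j72.66 Ω = 156∠27.8° Ω.
Step 4 — Power factor: PF = cos(φ) = Re(Z)/|Z| = 138.009/155.966 = 0.8849.
Step 5 — Type: Im(Z) = 72.66 ⇒ lagging (phase φ = 27.8°).

PF = 0.8849 (lagging, φ = 27.8°)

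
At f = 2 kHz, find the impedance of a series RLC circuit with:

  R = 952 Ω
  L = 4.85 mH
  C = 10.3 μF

Step 1 — Angular frequency: ω = 2π·f = 2π·2000 = 1.257e+04 rad/s.
Step 2 — Component impedances:
  R: Z = R = 952 Ω
  L: Z = jωL = j·1.257e+04·0.00485 = 0 + j60.95 Ω
  C: Z = 1/(jωC) = -j/(ω·C) = 0 - j7.726 Ω
Step 3 — Series combination: Z_total = R + L + C = 952 + j53.22 Ω = 953.5∠3.2° Ω.

Z = 952 + j53.22 Ω = 953.5∠3.2° Ω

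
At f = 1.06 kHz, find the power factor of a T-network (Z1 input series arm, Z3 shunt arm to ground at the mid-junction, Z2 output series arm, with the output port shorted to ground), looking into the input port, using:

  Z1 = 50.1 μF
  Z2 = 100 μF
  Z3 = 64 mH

Step 1 — Angular frequency: ω = 2π·f = 2π·1060 = 6660 rad/s.
Step 2 — Component impedances:
  Z1: Z = 1/(jωC) = -j/(ω·C) = 0 - j2.997 Ω
  Z2: Z = 1/(jωC) = -j/(ω·C) = 0 - j1.501 Ω
  Z3: Z = jωL = j·6660·0.064 = 0 + j426.3 Ω
Step 3 — With the output port shorted to ground, the output series arm Z2 runs from the junction to ground; the shunt arm Z3 also runs from the junction to ground. They appear in parallel: Z3 || Z2 = 0 - j1.507 Ω.
Step 4 — Series with input arm Z1: Z_in = Z1 + (Z3 || Z2) = 0 - j4.504 Ω = 4.504∠-90.0° Ω.
Step 5 — Power factor: PF = cos(φ) = Re(Z)/|Z| = 0/4.504 = 0.
Step 6 — Type: Im(Z) = -4.504 ⇒ leading (phase φ = -90.0°).

PF = 0 (leading, φ = -90.0°)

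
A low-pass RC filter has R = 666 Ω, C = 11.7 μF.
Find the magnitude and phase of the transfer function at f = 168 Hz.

Step 1 — Angular frequency: ω = 2π·168 = 1056 rad/s.
Step 2 — Transfer function: H(jω) = 1/(1 + jωRC).
Step 3 — Denominator: 1 + jωRC = 1 + j·1056·666·1.17e-05 = 1 + j8.225.
Step 4 — H = 0.01457 - j0.1198.
Step 5 — Magnitude: |H| = 0.1207 (-18.4 dB); phase: φ = -83.1°.

|H| = 0.1207 (-18.4 dB), φ = -83.1°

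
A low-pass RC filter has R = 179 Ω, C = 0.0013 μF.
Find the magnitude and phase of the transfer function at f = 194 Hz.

Step 1 — Angular frequency: ω = 2π·194 = 1219 rad/s.
Step 2 — Transfer function: H(jω) = 1/(1 + jωRC).
Step 3 — Denominator: 1 + jωRC = 1 + j·1219·179·1.3e-09 = 1 + j0.0002836.
Step 4 — H = 1 - j0.0002836.
Step 5 — Magnitude: |H| = 1 (-0.0 dB); phase: φ = -0.0°.

|H| = 1 (-0.0 dB), φ = -0.0°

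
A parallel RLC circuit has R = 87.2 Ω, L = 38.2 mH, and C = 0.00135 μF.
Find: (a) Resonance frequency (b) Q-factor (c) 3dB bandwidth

Step 1 — Resonance: ω₀ = 1/√(LC) = 1/√(0.0382·1.35e-09) = 1.393e+05 rad/s.
Step 2 — f₀ = ω₀/(2π) = 2.216e+04 Hz.
Step 3 — Parallel Q: Q = R/(ω₀L) = 87.2/(1.393e+05·0.0382) = 0.01639.
Step 4 — Bandwidth: Δω = ω₀/Q = 8.495e+06 rad/s; BW = Δω/(2π) = 1.352e+06 Hz.

(a) f₀ = 2.216e+04 Hz  (b) Q = 0.01639  (c) BW = 1.352e+06 Hz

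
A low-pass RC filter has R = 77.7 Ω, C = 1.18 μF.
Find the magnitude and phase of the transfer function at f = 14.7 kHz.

Step 1 — Angular frequency: ω = 2π·1.47e+04 = 9.236e+04 rad/s.
Step 2 — Transfer function: H(jω) = 1/(1 + jωRC).
Step 3 — Denominator: 1 + jωRC = 1 + j·9.236e+04·77.7·1.18e-06 = 1 + j8.468.
Step 4 — H = 0.01375 - j0.1165.
Step 5 — Magnitude: |H| = 0.1173 (-18.6 dB); phase: φ = -83.3°.

|H| = 0.1173 (-18.6 dB), φ = -83.3°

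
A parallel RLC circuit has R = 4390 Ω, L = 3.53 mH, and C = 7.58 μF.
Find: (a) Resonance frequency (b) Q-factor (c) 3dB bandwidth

Step 1 — Resonance: ω₀ = 1/√(LC) = 1/√(0.00353·7.58e-06) = 6113 rad/s.
Step 2 — f₀ = ω₀/(2π) = 973 Hz.
Step 3 — Parallel Q: Q = R/(ω₀L) = 4390/(6113·0.00353) = 203.4.
Step 4 — Bandwidth: Δω = ω₀/Q = 30.05 rad/s; BW = Δω/(2π) = 4.783 Hz.

(a) f₀ = 973 Hz  (b) Q = 203.4  (c) BW = 4.783 Hz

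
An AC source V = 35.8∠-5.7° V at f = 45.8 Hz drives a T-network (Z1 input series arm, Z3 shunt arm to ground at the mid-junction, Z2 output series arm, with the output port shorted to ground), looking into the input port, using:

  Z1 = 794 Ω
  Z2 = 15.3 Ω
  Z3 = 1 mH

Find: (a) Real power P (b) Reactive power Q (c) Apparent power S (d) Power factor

Step 1 — Angular frequency: ω = 2π·f = 2π·45.8 = 287.8 rad/s.
Step 2 — Component impedances:
  Z1: Z = R = 794 Ω
  Z2: Z = R = 15.3 Ω
  Z3: Z = jωL = j·287.8·0.001 = 0 + j0.2878 Ω
Step 3 — With the output port shorted to ground, the output series arm Z2 runs from the junction to ground; the shunt arm Z3 also runs from the junction to ground. They appear in parallel: Z3 || Z2 = 0.005411 + j0.2877 Ω.
Step 4 — Series with input arm Z1: Z_in = Z1 + (Z3 || Z2) = 794 + j0.2877 Ω = 794∠0.0° Ω.
Step 5 — Source phasor: V = 35.8∠-5.7° V = 35.62 - j3.556 V.
Step 6 — Current: I = V / Z = 0.04486 - j0.004494 A = 0.04509∠-5.7° A.
Step 7 — Complex power: S = V·I* = 1.614 + j0.0005848 VA.
Step 8 — Real power: P = Re(S) = 1.614 W.
Step 9 — Reactive power: Q = Im(S) = 0.0005848 VAR.
Step 10 — Apparent power: |S| = 1.614 VA.
Step 11 — Power factor: PF = P/|S| = 1 (lagging).

(a) P = 1.614 W  (b) Q = 0.0005848 VAR  (c) S = 1.614 VA  (d) PF = 1 (lagging)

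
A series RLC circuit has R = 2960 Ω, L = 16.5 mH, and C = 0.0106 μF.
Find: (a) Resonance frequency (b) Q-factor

Step 1 — Resonance condition Im(Z)=0 gives ω₀ = 1/√(LC).
Step 2 — ω₀ = 1/√(0.0165·1.06e-08) = 7.561e+04 rad/s.
Step 3 — f₀ = ω₀/(2π) = 1.203e+04 Hz.
Step 4 — Series Q: Q = ω₀L/R = 7.561e+04·0.0165/2960 = 0.4215.

(a) f₀ = 1.203e+04 Hz  (b) Q = 0.4215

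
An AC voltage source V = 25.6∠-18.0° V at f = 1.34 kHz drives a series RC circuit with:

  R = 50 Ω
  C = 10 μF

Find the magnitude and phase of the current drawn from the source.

Step 1 — Angular frequency: ω = 2π·f = 2π·1340 = 8419 rad/s.
Step 2 — Component impedances:
  R: Z = R = 50 Ω
  C: Z = 1/(jωC) = -j/(ω·C) = 0 - j11.88 Ω
Step 3 — Series combination: Z_total = R + C = 50 - j11.88 Ω = 51.39∠-13.4° Ω.
Step 4 — Source phasor: V = 25.6∠-18.0° V = 24.35 - j7.911 V.
Step 5 — Ohm's law: I = V / Z_total = (24.35 - j7.911) / (50 - j11.88) = 0.4965 - j0.04027 A.
Step 6 — Convert to polar: |I| = 0.4981 A, ∠I = -4.6°.

I = 0.4981∠-4.6° A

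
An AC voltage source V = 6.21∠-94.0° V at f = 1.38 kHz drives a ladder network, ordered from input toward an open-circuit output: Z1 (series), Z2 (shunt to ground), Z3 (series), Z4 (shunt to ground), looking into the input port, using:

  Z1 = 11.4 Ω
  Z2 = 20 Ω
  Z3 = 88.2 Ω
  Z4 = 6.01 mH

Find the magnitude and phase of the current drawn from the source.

Step 1 — Angular frequency: ω = 2π·f = 2π·1380 = 8671 rad/s.
Step 2 — Component impedances:
  Z1: Z = R = 11.4 Ω
  Z2: Z = R = 20 Ω
  Z3: Z = R = 88.2 Ω
  Z4: Z = jωL = j·8671·0.00601 = 0 + j52.11 Ω
Step 3 — Ladder network (open output): work backward from the far end, alternating series and parallel combinations. Z_in = 28.4 + j1.445 Ω = 28.44∠2.9° Ω.
Step 4 — Source phasor: V = 6.21∠-94.0° V = -0.4332 - j6.195 V.
Step 5 — Ohm's law: I = V / Z_total = (-0.4332 - j6.195) / (28.4 + j1.445) = -0.02629 - j0.2168 A.
Step 6 — Convert to polar: |I| = 0.2184 A, ∠I = -96.9°.

I = 0.2184∠-96.9° A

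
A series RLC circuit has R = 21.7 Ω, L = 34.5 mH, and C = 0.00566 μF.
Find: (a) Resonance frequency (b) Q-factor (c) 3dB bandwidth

Step 1 — Resonance condition Im(Z)=0 gives ω₀ = 1/√(LC).
Step 2 — ω₀ = 1/√(0.0345·5.66e-09) = 7.156e+04 rad/s.
Step 3 — f₀ = ω₀/(2π) = 1.139e+04 Hz.
Step 4 — Series Q: Q = ω₀L/R = 7.156e+04·0.0345/21.7 = 113.8.
Step 5 — 3dB bandwidth: Δω = ω₀/Q = 629 rad/s; BW = Δω/(2π) = 100.1 Hz.

(a) f₀ = 1.139e+04 Hz  (b) Q = 113.8  (c) BW = 100.1 Hz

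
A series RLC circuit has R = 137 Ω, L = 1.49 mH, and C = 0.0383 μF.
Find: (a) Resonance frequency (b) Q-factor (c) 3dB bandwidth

Step 1 — Resonance: ω₀ = 1/√(LC) = 1/√(0.00149·3.83e-08) = 1.324e+05 rad/s.
Step 2 — f₀ = ω₀/(2π) = 2.107e+04 Hz.
Step 3 — Series Q: Q = ω₀L/R = 1.324e+05·0.00149/137 = 1.44.
Step 4 — Bandwidth: Δω = ω₀/Q = 9.195e+04 rad/s; BW = Δω/(2π) = 1.463e+04 Hz.

(a) f₀ = 2.107e+04 Hz  (b) Q = 1.44  (c) BW = 1.463e+04 Hz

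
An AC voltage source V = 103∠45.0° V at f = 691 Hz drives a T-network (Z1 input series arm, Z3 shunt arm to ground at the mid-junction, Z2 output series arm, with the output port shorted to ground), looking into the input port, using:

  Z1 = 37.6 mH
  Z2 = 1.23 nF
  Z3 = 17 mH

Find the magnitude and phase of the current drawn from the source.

Step 1 — Angular frequency: ω = 2π·f = 2π·691 = 4342 rad/s.
Step 2 — Component impedances:
  Z1: Z = jωL = j·4342·0.0376 = 0 + j163.2 Ω
  Z2: Z = 1/(jωC) = -j/(ω·C) = 0 - j1.873e+05 Ω
  Z3: Z = jωL = j·4342·0.017 = 0 + j73.81 Ω
Step 3 — With the output port shorted to ground, the output series arm Z2 runs from the junction to ground; the shunt arm Z3 also runs from the junction to ground. They appear in parallel: Z3 || Z2 = 0 + j73.84 Ω.
Step 4 — Series with input arm Z1: Z_in = Z1 + (Z3 || Z2) = 0 + j237.1 Ω = 237.1∠90.0° Ω.
Step 5 — Source phasor: V = 103∠45.0° V = 72.83 + j72.83 V.
Step 6 — Ohm's law: I = V / Z_total = (72.83 + j72.83) / (0 + j237.1) = 0.3072 - j0.3072 A.
Step 7 — Convert to polar: |I| = 0.4344 A, ∠I = -45.0°.

I = 0.4344∠-45.0° A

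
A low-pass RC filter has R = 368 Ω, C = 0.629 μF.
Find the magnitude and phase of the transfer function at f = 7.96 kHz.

Step 1 — Angular frequency: ω = 2π·7960 = 5.001e+04 rad/s.
Step 2 — Transfer function: H(jω) = 1/(1 + jωRC).
Step 3 — Denominator: 1 + jωRC = 1 + j·5.001e+04·368·6.29e-07 = 1 + j11.58.
Step 4 — H = 0.007406 - j0.08574.
Step 5 — Magnitude: |H| = 0.08606 (-21.3 dB); phase: φ = -85.1°.

|H| = 0.08606 (-21.3 dB), φ = -85.1°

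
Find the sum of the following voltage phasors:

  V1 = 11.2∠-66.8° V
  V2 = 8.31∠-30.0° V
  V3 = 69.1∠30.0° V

Step 1 — Convert each phasor to rectangular form:
  V1 = 11.2·(cos(-66.8°) + j·sin(-66.8°)) = 4.412 - j10.29 V
  V2 = 8.31·(cos(-30.0°) + j·sin(-30.0°)) = 7.197 - j4.155 V
  V3 = 69.1·(cos(30.0°) + j·sin(30.0°)) = 59.84 + j34.55 V
Step 2 — Sum components: V_total = 71.45 + j20.1 V.
Step 3 — Convert to polar: |V_total| = 74.22 V, ∠V_total = 15.7°.

V_total = 74.22∠15.7° V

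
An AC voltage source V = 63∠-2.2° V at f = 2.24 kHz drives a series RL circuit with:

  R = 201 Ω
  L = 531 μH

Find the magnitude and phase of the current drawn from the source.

Step 1 — Angular frequency: ω = 2π·f = 2π·2240 = 1.407e+04 rad/s.
Step 2 — Component impedances:
  R: Z = R = 201 Ω
  L: Z = jωL = j·1.407e+04·0.000531 = 0 + j7.473 Ω
Step 3 — Series combination: Z_total = R + L = 201 + j7.473 Ω = 201.1∠2.1° Ω.
Step 4 — Source phasor: V = 63∠-2.2° V = 62.95 - j2.418 V.
Step 5 — Ohm's law: I = V / Z_total = (62.95 - j2.418) / (201 + j7.473) = 0.3123 - j0.02364 A.
Step 6 — Convert to polar: |I| = 0.3132 A, ∠I = -4.3°.

I = 0.3132∠-4.3° A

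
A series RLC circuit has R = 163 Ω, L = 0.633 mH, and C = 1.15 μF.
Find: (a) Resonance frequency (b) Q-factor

Step 1 — Resonance condition Im(Z)=0 gives ω₀ = 1/√(LC).
Step 2 — ω₀ = 1/√(0.000633·1.15e-06) = 3.706e+04 rad/s.
Step 3 — f₀ = ω₀/(2π) = 5899 Hz.
Step 4 — Series Q: Q = ω₀L/R = 3.706e+04·0.000633/163 = 0.1439.

(a) f₀ = 5899 Hz  (b) Q = 0.1439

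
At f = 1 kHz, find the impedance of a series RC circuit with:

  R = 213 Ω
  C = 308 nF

Step 1 — Angular frequency: ω = 2π·f = 2π·1000 = 6283 rad/s.
Step 2 — Component impedances:
  R: Z = R = 213 Ω
  C: Z = 1/(jωC) = -j/(ω·C) = 0 - j516.7 Ω
Step 3 — Series combination: Z_total = R + C = 213 - j516.7 Ω = 558.9∠-67.6° Ω.

Z = 213 - j516.7 Ω = 558.9∠-67.6° Ω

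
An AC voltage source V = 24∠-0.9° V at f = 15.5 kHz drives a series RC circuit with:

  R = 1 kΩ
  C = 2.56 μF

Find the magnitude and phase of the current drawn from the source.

Step 1 — Angular frequency: ω = 2π·f = 2π·1.55e+04 = 9.739e+04 rad/s.
Step 2 — Component impedances:
  R: Z = R = 1000 Ω
  C: Z = 1/(jωC) = -j/(ω·C) = 0 - j4.011 Ω
Step 3 — Series combination: Z_total = R + C = 1000 - j4.011 Ω = 1000∠-0.2° Ω.
Step 4 — Source phasor: V = 24∠-0.9° V = 24 - j0.377 V.
Step 5 — Ohm's law: I = V / Z_total = (24 - j0.377) / (1000 - j4.011) = 0.024 - j0.0002807 A.
Step 6 — Convert to polar: |I| = 0.024 A, ∠I = -0.7°.

I = 0.024∠-0.7° A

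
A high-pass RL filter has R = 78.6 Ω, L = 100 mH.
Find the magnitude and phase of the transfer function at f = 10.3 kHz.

Step 1 — Angular frequency: ω = 2π·1.03e+04 = 6.472e+04 rad/s.
Step 2 — Transfer function: H(jω) = jωL/(R + jωL).
Step 3 — Numerator jωL = j·6472; denominator R + jωL = 78.6 + j6472.
Step 4 — H = 0.9999 + j0.01214.
Step 5 — Magnitude: |H| = 0.9999 (-0.0 dB); phase: φ = 0.7°.

|H| = 0.9999 (-0.0 dB), φ = 0.7°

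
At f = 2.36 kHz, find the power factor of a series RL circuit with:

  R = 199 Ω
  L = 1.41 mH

Step 1 — Angular frequency: ω = 2π·f = 2π·2360 = 1.483e+04 rad/s.
Step 2 — Component impedances:
  R: Z = R = 199 Ω
  L: Z = jωL = j·1.483e+04·0.00141 = 0 + j20.91 Ω
Step 3 — Series combination: Z_total = R + L = 199 + j20.91 Ω = 200.1∠6.0° Ω.
Step 4 — Power factor: PF = cos(φ) = Re(Z)/|Z| = 199/200.1 = 0.9945.
Step 5 — Type: Im(Z) = 20.91 ⇒ lagging (phase φ = 6.0°).

PF = 0.9945 (lagging, φ = 6.0°)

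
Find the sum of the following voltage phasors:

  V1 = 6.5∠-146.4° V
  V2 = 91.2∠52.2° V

Step 1 — Convert each phasor to rectangular form:
  V1 = 6.5·(cos(-146.4°) + j·sin(-146.4°)) = -5.414 - j3.597 V
  V2 = 91.2·(cos(52.2°) + j·sin(52.2°)) = 55.9 + j72.06 V
Step 2 — Sum components: V_total = 50.48 + j68.47 V.
Step 3 — Convert to polar: |V_total| = 85.06 V, ∠V_total = 53.6°.

V_total = 85.06∠53.6° V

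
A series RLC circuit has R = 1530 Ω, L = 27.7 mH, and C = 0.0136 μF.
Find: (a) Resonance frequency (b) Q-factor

Step 1 — Resonance condition Im(Z)=0 gives ω₀ = 1/√(LC).
Step 2 — ω₀ = 1/√(0.0277·1.36e-08) = 5.152e+04 rad/s.
Step 3 — f₀ = ω₀/(2π) = 8200 Hz.
Step 4 — Series Q: Q = ω₀L/R = 5.152e+04·0.0277/1530 = 0.9328.

(a) f₀ = 8200 Hz  (b) Q = 0.9328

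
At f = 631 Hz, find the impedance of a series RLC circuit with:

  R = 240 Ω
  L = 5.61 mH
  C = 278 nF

Step 1 — Angular frequency: ω = 2π·f = 2π·631 = 3965 rad/s.
Step 2 — Component impedances:
  R: Z = R = 240 Ω
  L: Z = jωL = j·3965·0.00561 = 0 + j22.24 Ω
  C: Z = 1/(jωC) = -j/(ω·C) = 0 - j907.3 Ω
Step 3 — Series combination: Z_total = R + L + C = 240 - j885 Ω = 917∠-74.8° Ω.

Z = 240 - j885 Ω = 917∠-74.8° Ω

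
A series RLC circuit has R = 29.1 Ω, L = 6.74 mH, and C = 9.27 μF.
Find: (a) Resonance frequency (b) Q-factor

Step 1 — Resonance condition Im(Z)=0 gives ω₀ = 1/√(LC).
Step 2 — ω₀ = 1/√(0.00674·9.27e-06) = 4001 rad/s.
Step 3 — f₀ = ω₀/(2π) = 636.7 Hz.
Step 4 — Series Q: Q = ω₀L/R = 4001·0.00674/29.1 = 0.9266.

(a) f₀ = 636.7 Hz  (b) Q = 0.9266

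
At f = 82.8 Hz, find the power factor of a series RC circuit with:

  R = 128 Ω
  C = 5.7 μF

Step 1 — Angular frequency: ω = 2π·f = 2π·82.8 = 520.2 rad/s.
Step 2 — Component impedances:
  R: Z = R = 128 Ω
  C: Z = 1/(jωC) = -j/(ω·C) = 0 - j337.2 Ω
Step 3 — Series combination: Z_total = R + C = 128 - j337.2 Ω = 360.7∠-69.2° Ω.
Step 4 — Power factor: PF = cos(φ) = Re(Z)/|Z| = 128/360.7 = 0.3549.
Step 5 — Type: Im(Z) = -337.2 ⇒ leading (phase φ = -69.2°).

PF = 0.3549 (leading, φ = -69.2°)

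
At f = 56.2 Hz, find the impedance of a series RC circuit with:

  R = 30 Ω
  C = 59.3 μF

Step 1 — Angular frequency: ω = 2π·f = 2π·56.2 = 353.1 rad/s.
Step 2 — Component impedances:
  R: Z = R = 30 Ω
  C: Z = 1/(jωC) = -j/(ω·C) = 0 - j47.76 Ω
Step 3 — Series combination: Z_total = R + C = 30 - j47.76 Ω = 56.4∠-57.9° Ω.

Z = 30 - j47.76 Ω = 56.4∠-57.9° Ω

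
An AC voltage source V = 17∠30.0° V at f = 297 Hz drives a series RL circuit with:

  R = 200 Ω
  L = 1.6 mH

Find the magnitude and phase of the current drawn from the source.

Step 1 — Angular frequency: ω = 2π·f = 2π·297 = 1866 rad/s.
Step 2 — Component impedances:
  R: Z = R = 200 Ω
  L: Z = jωL = j·1866·0.0016 = 0 + j2.986 Ω
Step 3 — Series combination: Z_total = R + L = 200 + j2.986 Ω = 200∠0.9° Ω.
Step 4 — Source phasor: V = 17∠30.0° V = 14.72 + j8.5 V.
Step 5 — Ohm's law: I = V / Z_total = (14.72 + j8.5) / (200 + j2.986) = 0.07423 + j0.04139 A.
Step 6 — Convert to polar: |I| = 0.08499 A, ∠I = 29.1°.

I = 0.08499∠29.1° A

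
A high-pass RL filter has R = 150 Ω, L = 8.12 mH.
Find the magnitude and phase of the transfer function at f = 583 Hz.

Step 1 — Angular frequency: ω = 2π·583 = 3663 rad/s.
Step 2 — Transfer function: H(jω) = jωL/(R + jωL).
Step 3 — Numerator jωL = j·29.74; denominator R + jωL = 150 + j29.74.
Step 4 — H = 0.03783 + j0.1908.
Step 5 — Magnitude: |H| = 0.1945 (-14.2 dB); phase: φ = 78.8°.

|H| = 0.1945 (-14.2 dB), φ = 78.8°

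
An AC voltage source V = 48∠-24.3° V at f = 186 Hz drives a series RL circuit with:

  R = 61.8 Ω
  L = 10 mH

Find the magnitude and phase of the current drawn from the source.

Step 1 — Angular frequency: ω = 2π·f = 2π·186 = 1169 rad/s.
Step 2 — Component impedances:
  R: Z = R = 61.8 Ω
  L: Z = jωL = j·1169·0.01 = 0 + j11.69 Ω
Step 3 — Series combination: Z_total = R + L = 61.8 + j11.69 Ω = 62.9∠10.7° Ω.
Step 4 — Source phasor: V = 48∠-24.3° V = 43.75 - j19.75 V.
Step 5 — Ohm's law: I = V / Z_total = (43.75 - j19.75) / (61.8 + j11.69) = 0.6251 - j0.4378 A.
Step 6 — Convert to polar: |I| = 0.7632 A, ∠I = -35.0°.

I = 0.7632∠-35.0° A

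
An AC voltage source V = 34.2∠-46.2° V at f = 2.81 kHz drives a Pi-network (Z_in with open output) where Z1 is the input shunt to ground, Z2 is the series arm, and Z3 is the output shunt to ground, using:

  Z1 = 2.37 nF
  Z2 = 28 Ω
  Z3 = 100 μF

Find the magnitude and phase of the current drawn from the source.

Step 1 — Angular frequency: ω = 2π·f = 2π·2810 = 1.766e+04 rad/s.
Step 2 — Component impedances:
  Z1: Z = 1/(jωC) = -j/(ω·C) = 0 - j2.39e+04 Ω
  Z2: Z = R = 28 Ω
  Z3: Z = 1/(jωC) = -j/(ω·C) = 0 - j0.5664 Ω
Step 3 — With open output, the series arm Z2 and the output shunt Z3 appear in series to ground: Z2 + Z3 = 28 - j0.5664 Ω.
Step 4 — Parallel with input shunt Z1: Z_in = Z1 || (Z2 + Z3) = 28 - j0.5992 Ω = 28.01∠-1.2° Ω.
Step 5 — Source phasor: V = 34.2∠-46.2° V = 23.67 - j24.68 V.
Step 6 — Ohm's law: I = V / Z_total = (23.67 - j24.68) / (28 - j0.5992) = 0.8639 - j0.8631 A.
Step 7 — Convert to polar: |I| = 1.221 A, ∠I = -45.0°.

I = 1.221∠-45.0° A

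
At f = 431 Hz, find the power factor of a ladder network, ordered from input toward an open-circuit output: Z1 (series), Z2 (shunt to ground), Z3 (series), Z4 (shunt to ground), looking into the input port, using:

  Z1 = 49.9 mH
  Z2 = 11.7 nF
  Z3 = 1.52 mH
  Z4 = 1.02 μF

Step 1 — Angular frequency: ω = 2π·f = 2π·431 = 2708 rad/s.
Step 2 — Component impedances:
  Z1: Z = jωL = j·2708·0.0499 = 0 + j135.1 Ω
  Z2: Z = 1/(jωC) = -j/(ω·C) = 0 - j3.156e+04 Ω
  Z3: Z = jωL = j·2708·0.00152 = 0 + j4.116 Ω
  Z4: Z = 1/(jωC) = -j/(ω·C) = 0 - j362 Ω
Step 3 — Ladder network (open output): work backward from the far end, alternating series and parallel combinations. Z_in = 0 - j218.8 Ω = 218.8∠-90.0° Ω.
Step 4 — Power factor: PF = cos(φ) = Re(Z)/|Z| = 0/218.8 = 0.
Step 5 — Type: Im(Z) = -218.8 ⇒ leading (phase φ = -90.0°).

PF = 0 (leading, φ = -90.0°)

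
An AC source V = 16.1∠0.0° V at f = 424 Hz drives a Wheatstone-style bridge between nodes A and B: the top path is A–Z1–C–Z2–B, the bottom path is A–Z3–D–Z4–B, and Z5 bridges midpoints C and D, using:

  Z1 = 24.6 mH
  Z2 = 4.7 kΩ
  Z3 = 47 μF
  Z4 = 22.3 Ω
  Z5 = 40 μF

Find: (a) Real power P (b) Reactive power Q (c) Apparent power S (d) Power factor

Step 1 — Angular frequency: ω = 2π·f = 2π·424 = 2664 rad/s.
Step 2 — Component impedances:
  Z1: Z = jωL = j·2664·0.0246 = 0 + j65.54 Ω
  Z2: Z = R = 4700 Ω
  Z3: Z = 1/(jωC) = -j/(ω·C) = 0 - j7.986 Ω
  Z4: Z = R = 22.3 Ω
  Z5: Z = 1/(jωC) = -j/(ω·C) = 0 - j9.384 Ω
Step 3 — Bridge requires nodal analysis (the Z5 bridge couples midpoints C and D, so the two paths cannot be reduced to a simple series/parallel combination). Setting node B to ground and injecting 1 A at node A, the 3-node admittance system at A, C, D solves to V_A = Z_AB = 22.2 - j9.326 Ω = 24.07∠-22.8° Ω.
Step 4 — Source phasor: V = 16.1∠0.0° V = 16.1 V.
Step 5 — Current: I = V / Z = 0.6165 + j0.259 A = 0.6687∠22.8° A.
Step 6 — Complex power: S = V·I* = 9.926 - j4.171 VA.
Step 7 — Real power: P = Re(S) = 9.926 W.
Step 8 — Reactive power: Q = Im(S) = -4.171 VAR.
Step 9 — Apparent power: |S| = 10.77 VA.
Step 10 — Power factor: PF = P/|S| = 0.9219 (leading).

(a) P = 9.926 W  (b) Q = -4.171 VAR  (c) S = 10.77 VA  (d) PF = 0.9219 (leading)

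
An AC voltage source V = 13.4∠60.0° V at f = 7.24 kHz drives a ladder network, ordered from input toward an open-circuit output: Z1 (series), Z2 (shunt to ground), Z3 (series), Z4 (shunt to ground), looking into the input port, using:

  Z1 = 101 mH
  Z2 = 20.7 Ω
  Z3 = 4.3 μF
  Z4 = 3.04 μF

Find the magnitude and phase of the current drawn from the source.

Step 1 — Angular frequency: ω = 2π·f = 2π·7240 = 4.549e+04 rad/s.
Step 2 — Component impedances:
  Z1: Z = jωL = j·4.549e+04·0.101 = 0 + j4595 Ω
  Z2: Z = R = 20.7 Ω
  Z3: Z = 1/(jωC) = -j/(ω·C) = 0 - j5.112 Ω
  Z4: Z = 1/(jωC) = -j/(ω·C) = 0 - j7.231 Ω
Step 3 — Ladder network (open output): work backward from the far end, alternating series and parallel combinations. Z_in = 5.43 + j4585 Ω = 4585∠89.9° Ω.
Step 4 — Source phasor: V = 13.4∠60.0° V = 6.7 + j11.6 V.
Step 5 — Ohm's law: I = V / Z_total = (6.7 + j11.6) / (5.43 + j4585) = 0.002533 - j0.001458 A.
Step 6 — Convert to polar: |I| = 0.002922 A, ∠I = -29.9°.

I = 0.002922∠-29.9° A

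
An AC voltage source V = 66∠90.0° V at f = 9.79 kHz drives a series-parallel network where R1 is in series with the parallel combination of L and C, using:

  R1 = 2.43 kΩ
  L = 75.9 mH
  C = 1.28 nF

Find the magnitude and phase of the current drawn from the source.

Step 1 — Angular frequency: ω = 2π·f = 2π·9790 = 6.151e+04 rad/s.
Step 2 — Component impedances:
  R1: Z = R = 2430 Ω
  L: Z = jωL = j·6.151e+04·0.0759 = 0 + j4669 Ω
  C: Z = 1/(jωC) = -j/(ω·C) = 0 - j1.27e+04 Ω
Step 3 — Parallel branch: L || C = 1/(1/L + 1/C) = 0 + j7383 Ω.
Step 4 — Series with R1: Z_total = R1 + (L || C) = 2430 + j7383 Ω = 7772∠71.8° Ω.
Step 5 — Source phasor: V = 66∠90.0° V = 0 + j66 V.
Step 6 — Ohm's law: I = V / Z_total = (0 + j66) / (2430 + j7383) = 0.008066 + j0.002655 A.
Step 7 — Convert to polar: |I| = 0.008492 A, ∠I = 18.2°.

I = 0.008492∠18.2° A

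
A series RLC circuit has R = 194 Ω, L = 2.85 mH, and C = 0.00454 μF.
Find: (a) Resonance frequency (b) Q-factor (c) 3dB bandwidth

Step 1 — Resonance condition Im(Z)=0 gives ω₀ = 1/√(LC).
Step 2 — ω₀ = 1/√(0.00285·4.54e-09) = 2.78e+05 rad/s.
Step 3 — f₀ = ω₀/(2π) = 4.425e+04 Hz.
Step 4 — Series Q: Q = ω₀L/R = 2.78e+05·0.00285/194 = 4.084.
Step 5 — 3dB bandwidth: Δω = ω₀/Q = 6.807e+04 rad/s; BW = Δω/(2π) = 1.083e+04 Hz.

(a) f₀ = 4.425e+04 Hz  (b) Q = 4.084  (c) BW = 1.083e+04 Hz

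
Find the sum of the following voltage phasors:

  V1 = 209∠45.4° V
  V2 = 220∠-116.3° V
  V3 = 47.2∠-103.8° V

Step 1 — Convert each phasor to rectangular form:
  V1 = 209·(cos(45.4°) + j·sin(45.4°)) = 146.7 + j148.8 V
  V2 = 220·(cos(-116.3°) + j·sin(-116.3°)) = -97.48 - j197.2 V
  V3 = 47.2·(cos(-103.8°) + j·sin(-103.8°)) = -11.26 - j45.84 V
Step 2 — Sum components: V_total = 38.02 - j94.25 V.
Step 3 — Convert to polar: |V_total| = 101.6 V, ∠V_total = -68.0°.

V_total = 101.6∠-68.0° V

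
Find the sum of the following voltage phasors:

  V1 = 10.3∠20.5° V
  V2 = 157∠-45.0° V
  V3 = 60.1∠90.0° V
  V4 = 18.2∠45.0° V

Step 1 — Convert each phasor to rectangular form:
  V1 = 10.3·(cos(20.5°) + j·sin(20.5°)) = 9.648 + j3.607 V
  V2 = 157·(cos(-45.0°) + j·sin(-45.0°)) = 111 - j111 V
  V3 = 60.1·(cos(90.0°) + j·sin(90.0°)) = 0 + j60.1 V
  V4 = 18.2·(cos(45.0°) + j·sin(45.0°)) = 12.87 + j12.87 V
Step 2 — Sum components: V_total = 133.5 - j34.44 V.
Step 3 — Convert to polar: |V_total| = 137.9 V, ∠V_total = -14.5°.

V_total = 137.9∠-14.5° V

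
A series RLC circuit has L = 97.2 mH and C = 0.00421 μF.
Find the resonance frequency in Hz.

Step 1 — Resonance condition Im(Z)=0 gives ω₀ = 1/√(LC).
Step 2 — ω₀ = 1/√(0.0972·4.21e-09) = 4.943e+04 rad/s.
Step 3 — f₀ = ω₀/(2π) = 7868 Hz.

f₀ = 7868 Hz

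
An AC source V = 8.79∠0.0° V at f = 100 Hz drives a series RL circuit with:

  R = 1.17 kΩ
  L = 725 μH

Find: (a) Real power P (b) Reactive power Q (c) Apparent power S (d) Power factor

Step 1 — Angular frequency: ω = 2π·f = 2π·100 = 628.3 rad/s.
Step 2 — Component impedances:
  R: Z = R = 1170 Ω
  L: Z = jωL = j·628.3·0.000725 = 0 + j0.4555 Ω
Step 3 — Series combination: Z_total = R + L = 1170 + j0.4555 Ω = 1170∠0.0° Ω.
Step 4 — Source phasor: V = 8.79∠0.0° V = 8.79 V.
Step 5 — Current: I = V / Z = 0.007513 - j2.925e-06 A = 0.007513∠-0.0° A.
Step 6 — Complex power: S = V·I* = 0.06604 + j2.571e-05 VA.
Step 7 — Real power: P = Re(S) = 0.06604 W.
Step 8 — Reactive power: Q = Im(S) = 2.571e-05 VAR.
Step 9 — Apparent power: |S| = 0.06604 VA.
Step 10 — Power factor: PF = P/|S| = 1 (lagging).

(a) P = 0.06604 W  (b) Q = 2.571e-05 VAR  (c) S = 0.06604 VA  (d) PF = 1 (lagging)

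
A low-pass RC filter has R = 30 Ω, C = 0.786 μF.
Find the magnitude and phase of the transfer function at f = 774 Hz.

Step 1 — Angular frequency: ω = 2π·774 = 4863 rad/s.
Step 2 — Transfer function: H(jω) = 1/(1 + jωRC).
Step 3 — Denominator: 1 + jωRC = 1 + j·4863·30·7.86e-07 = 1 + j0.1147.
Step 4 — H = 0.987 - j0.1132.
Step 5 — Magnitude: |H| = 0.9935 (-0.1 dB); phase: φ = -6.5°.

|H| = 0.9935 (-0.1 dB), φ = -6.5°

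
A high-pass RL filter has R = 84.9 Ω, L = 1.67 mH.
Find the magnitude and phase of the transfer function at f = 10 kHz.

Step 1 — Angular frequency: ω = 2π·1e+04 = 6.283e+04 rad/s.
Step 2 — Transfer function: H(jω) = jωL/(R + jωL).
Step 3 — Numerator jωL = j·104.9; denominator R + jωL = 84.9 + j104.9.
Step 4 — H = 0.6043 + j0.489.
Step 5 — Magnitude: |H| = 0.7774 (-2.2 dB); phase: φ = 39.0°.

|H| = 0.7774 (-2.2 dB), φ = 39.0°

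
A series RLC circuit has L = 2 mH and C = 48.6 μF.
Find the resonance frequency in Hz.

Step 1 — Resonance condition Im(Z)=0 gives ω₀ = 1/√(LC).
Step 2 — ω₀ = 1/√(0.002·4.86e-05) = 3208 rad/s.
Step 3 — f₀ = ω₀/(2π) = 510.5 Hz.

f₀ = 510.5 Hz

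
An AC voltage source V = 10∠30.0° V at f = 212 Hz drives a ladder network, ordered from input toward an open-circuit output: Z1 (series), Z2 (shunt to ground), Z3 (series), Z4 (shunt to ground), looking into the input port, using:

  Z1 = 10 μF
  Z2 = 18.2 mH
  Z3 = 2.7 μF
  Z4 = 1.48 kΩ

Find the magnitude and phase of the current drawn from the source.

Step 1 — Angular frequency: ω = 2π·f = 2π·212 = 1332 rad/s.
Step 2 — Component impedances:
  Z1: Z = 1/(jωC) = -j/(ω·C) = 0 - j75.07 Ω
  Z2: Z = jωL = j·1332·0.0182 = 0 + j24.24 Ω
  Z3: Z = 1/(jωC) = -j/(ω·C) = 0 - j278 Ω
  Z4: Z = R = 1480 Ω
Step 3 — Ladder network (open output): work backward from the far end, alternating series and parallel combinations. Z_in = 0.3858 - j50.76 Ω = 50.77∠-89.6° Ω.
Step 4 — Source phasor: V = 10∠30.0° V = 8.66 + j5 V.
Step 5 — Ohm's law: I = V / Z_total = (8.66 + j5) / (0.3858 - j50.76) = -0.09719 + j0.1713 A.
Step 6 — Convert to polar: |I| = 0.197 A, ∠I = 119.6°.

I = 0.197∠119.6° A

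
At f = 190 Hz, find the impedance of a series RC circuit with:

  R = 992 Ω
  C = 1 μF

Step 1 — Angular frequency: ω = 2π·f = 2π·190 = 1194 rad/s.
Step 2 — Component impedances:
  R: Z = R = 992 Ω
  C: Z = 1/(jωC) = -j/(ω·C) = 0 - j837.7 Ω
Step 3 — Series combination: Z_total = R + C = 992 - j837.7 Ω = 1298∠-40.2° Ω.

Z = 992 - j837.7 Ω = 1298∠-40.2° Ω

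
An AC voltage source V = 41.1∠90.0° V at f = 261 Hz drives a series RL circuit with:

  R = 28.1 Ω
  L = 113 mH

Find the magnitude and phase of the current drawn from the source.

Step 1 — Angular frequency: ω = 2π·f = 2π·261 = 1640 rad/s.
Step 2 — Component impedances:
  R: Z = R = 28.1 Ω
  L: Z = jωL = j·1640·0.113 = 0 + j185.3 Ω
Step 3 — Series combination: Z_total = R + L = 28.1 + j185.3 Ω = 187.4∠81.4° Ω.
Step 4 — Source phasor: V = 41.1∠90.0° V = 0 + j41.1 V.
Step 5 — Ohm's law: I = V / Z_total = (0 + j41.1) / (28.1 + j185.3) = 0.2168 + j0.03288 A.
Step 6 — Convert to polar: |I| = 0.2193 A, ∠I = 8.6°.

I = 0.2193∠8.6° A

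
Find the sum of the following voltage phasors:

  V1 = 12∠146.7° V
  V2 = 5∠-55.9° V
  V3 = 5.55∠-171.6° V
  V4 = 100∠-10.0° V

Step 1 — Convert each phasor to rectangular form:
  V1 = 12·(cos(146.7°) + j·sin(146.7°)) = -10.03 + j6.588 V
  V2 = 5·(cos(-55.9°) + j·sin(-55.9°)) = 2.803 - j4.14 V
  V3 = 5.55·(cos(-171.6°) + j·sin(-171.6°)) = -5.49 - j0.8108 V
  V4 = 100·(cos(-10.0°) + j·sin(-10.0°)) = 98.48 - j17.36 V
Step 2 — Sum components: V_total = 85.76 - j15.73 V.
Step 3 — Convert to polar: |V_total| = 87.19 V, ∠V_total = -10.4°.

V_total = 87.19∠-10.4° V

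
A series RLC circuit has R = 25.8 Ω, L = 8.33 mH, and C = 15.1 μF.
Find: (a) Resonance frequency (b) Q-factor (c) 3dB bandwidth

Step 1 — Resonance: ω₀ = 1/√(LC) = 1/√(0.00833·1.51e-05) = 2820 rad/s.
Step 2 — f₀ = ω₀/(2π) = 448.8 Hz.
Step 3 — Series Q: Q = ω₀L/R = 2820·0.00833/25.8 = 0.9104.
Step 4 — Bandwidth: Δω = ω₀/Q = 3097 rad/s; BW = Δω/(2π) = 492.9 Hz.

(a) f₀ = 448.8 Hz  (b) Q = 0.9104  (c) BW = 492.9 Hz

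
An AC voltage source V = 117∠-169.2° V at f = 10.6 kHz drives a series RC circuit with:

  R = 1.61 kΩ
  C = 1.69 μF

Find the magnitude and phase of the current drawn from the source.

Step 1 — Angular frequency: ω = 2π·f = 2π·1.06e+04 = 6.66e+04 rad/s.
Step 2 — Component impedances:
  R: Z = R = 1610 Ω
  C: Z = 1/(jωC) = -j/(ω·C) = 0 - j8.884 Ω
Step 3 — Series combination: Z_total = R + C = 1610 - j8.884 Ω = 1610∠-0.3° Ω.
Step 4 — Source phasor: V = 117∠-169.2° V = -114.9 - j21.92 V.
Step 5 — Ohm's law: I = V / Z_total = (-114.9 - j21.92) / (1610 - j8.884) = -0.07131 - j0.01401 A.
Step 6 — Convert to polar: |I| = 0.07267 A, ∠I = -168.9°.

I = 0.07267∠-168.9° A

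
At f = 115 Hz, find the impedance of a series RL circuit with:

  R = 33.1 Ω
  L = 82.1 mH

Step 1 — Angular frequency: ω = 2π·f = 2π·115 = 722.6 rad/s.
Step 2 — Component impedances:
  R: Z = R = 33.1 Ω
  L: Z = jωL = j·722.6·0.0821 = 0 + j59.32 Ω
Step 3 — Series combination: Z_total = R + L = 33.1 + j59.32 Ω = 67.93∠60.8° Ω.

Z = 33.1 + j59.32 Ω = 67.93∠60.8° Ω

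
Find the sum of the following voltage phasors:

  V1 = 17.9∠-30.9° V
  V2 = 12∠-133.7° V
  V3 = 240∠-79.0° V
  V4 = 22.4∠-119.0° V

Step 1 — Convert each phasor to rectangular form:
  V1 = 17.9·(cos(-30.9°) + j·sin(-30.9°)) = 15.36 - j9.192 V
  V2 = 12·(cos(-133.7°) + j·sin(-133.7°)) = -8.291 - j8.676 V
  V3 = 240·(cos(-79.0°) + j·sin(-79.0°)) = 45.79 - j235.6 V
  V4 = 22.4·(cos(-119.0°) + j·sin(-119.0°)) = -10.86 - j19.59 V
Step 2 — Sum components: V_total = 42 - j273 V.
Step 3 — Convert to polar: |V_total| = 276.3 V, ∠V_total = -81.3°.

V_total = 276.3∠-81.3° V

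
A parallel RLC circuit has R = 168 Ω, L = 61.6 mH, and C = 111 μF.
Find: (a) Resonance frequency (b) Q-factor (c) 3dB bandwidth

Step 1 — Resonance: ω₀ = 1/√(LC) = 1/√(0.0616·0.000111) = 382.4 rad/s.
Step 2 — f₀ = ω₀/(2π) = 60.87 Hz.
Step 3 — Parallel Q: Q = R/(ω₀L) = 168/(382.4·0.0616) = 7.131.
Step 4 — Bandwidth: Δω = ω₀/Q = 53.63 rad/s; BW = Δω/(2π) = 8.535 Hz.

(a) f₀ = 60.87 Hz  (b) Q = 7.131  (c) BW = 8.535 Hz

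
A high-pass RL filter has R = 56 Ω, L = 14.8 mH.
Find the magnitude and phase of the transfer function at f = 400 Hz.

Step 1 — Angular frequency: ω = 2π·400 = 2513 rad/s.
Step 2 — Transfer function: H(jω) = jωL/(R + jωL).
Step 3 — Numerator jωL = j·37.2; denominator R + jωL = 56 + j37.2.
Step 4 — H = 0.3061 + j0.4609.
Step 5 — Magnitude: |H| = 0.5533 (-5.1 dB); phase: φ = 56.4°.

|H| = 0.5533 (-5.1 dB), φ = 56.4°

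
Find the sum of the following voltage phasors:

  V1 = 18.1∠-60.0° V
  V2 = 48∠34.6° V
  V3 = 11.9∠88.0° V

Step 1 — Convert each phasor to rectangular form:
  V1 = 18.1·(cos(-60.0°) + j·sin(-60.0°)) = 9.05 - j15.68 V
  V2 = 48·(cos(34.6°) + j·sin(34.6°)) = 39.51 + j27.26 V
  V3 = 11.9·(cos(88.0°) + j·sin(88.0°)) = 0.4153 + j11.89 V
Step 2 — Sum components: V_total = 48.98 + j23.47 V.
Step 3 — Convert to polar: |V_total| = 54.31 V, ∠V_total = 25.6°.

V_total = 54.31∠25.6° V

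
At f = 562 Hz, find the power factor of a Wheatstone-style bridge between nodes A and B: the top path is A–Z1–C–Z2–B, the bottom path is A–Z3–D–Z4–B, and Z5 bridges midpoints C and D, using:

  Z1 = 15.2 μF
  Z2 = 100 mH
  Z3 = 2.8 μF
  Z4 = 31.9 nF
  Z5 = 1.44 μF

Step 1 — Angular frequency: ω = 2π·f = 2π·562 = 3531 rad/s.
Step 2 — Component impedances:
  Z1: Z = 1/(jωC) = -j/(ω·C) = 0 - j18.63 Ω
  Z2: Z = jωL = j·3531·0.1 = 0 + j353.1 Ω
  Z3: Z = 1/(jωC) = -j/(ω·C) = 0 - j101.1 Ω
  Z4: Z = 1/(jωC) = -j/(ω·C) = 0 - j8878 Ω
  Z5: Z = 1/(jωC) = -j/(ω·C) = 0 - j196.7 Ω
Step 3 — Bridge requires nodal analysis (the Z5 bridge couples midpoints C and D, so the two paths cannot be reduced to a simple series/parallel combination). Setting node B to ground and injecting 1 A at node A, the 3-node admittance system at A, C, D solves to V_A = Z_AB = 0 + j349.1 Ω = 349.1∠90.0° Ω.
Step 4 — Power factor: PF = cos(φ) = Re(Z)/|Z| = 0/349.1 = 0.
Step 5 — Type: Im(Z) = 349.1 ⇒ lagging (phase φ = 90.0°).

PF = 0 (lagging, φ = 90.0°)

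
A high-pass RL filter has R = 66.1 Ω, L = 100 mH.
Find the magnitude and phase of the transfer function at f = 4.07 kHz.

Step 1 — Angular frequency: ω = 2π·4070 = 2.557e+04 rad/s.
Step 2 — Transfer function: H(jω) = jωL/(R + jωL).
Step 3 — Numerator jωL = j·2557; denominator R + jωL = 66.1 + j2557.
Step 4 — H = 0.9993 + j0.02583.
Step 5 — Magnitude: |H| = 0.9997 (-0.0 dB); phase: φ = 1.5°.

|H| = 0.9997 (-0.0 dB), φ = 1.5°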